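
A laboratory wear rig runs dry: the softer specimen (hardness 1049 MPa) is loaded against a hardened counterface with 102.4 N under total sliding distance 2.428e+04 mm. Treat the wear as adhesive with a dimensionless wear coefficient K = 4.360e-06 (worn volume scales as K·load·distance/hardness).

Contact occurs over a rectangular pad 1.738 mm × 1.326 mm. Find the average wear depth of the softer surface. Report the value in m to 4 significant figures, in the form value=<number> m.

value=4.484e-06 m

Intermediates are shown rounded. All arithmetic runs at full precision. Rounded just once, at four significant digits.
Convert: Distance covered L = 2.428e+04 mm = 24.28 m.
Convert: Hardness H = 1049 MPa = 1.049e+09 Pa.
Convert: Pad sides 1.738 mm × 1.326 mm = 0.001738 m × 0.001326 m. Contact area A = 0.001738 m × 0.001326 m = 2.305e-06 m².
Expressed in SI base units: W = 102.4 N, H = 1.049e+09 Pa, K = 4.360e-06.
Wear volume V = K·W·L/H = 4.360e-06 · 102.4 · 24.28 / 1.049e+09 = 1.033e-11 m³.
Average depth h = V/A = 1.033e-11 / 2.305e-06 = 4.484e-06 m.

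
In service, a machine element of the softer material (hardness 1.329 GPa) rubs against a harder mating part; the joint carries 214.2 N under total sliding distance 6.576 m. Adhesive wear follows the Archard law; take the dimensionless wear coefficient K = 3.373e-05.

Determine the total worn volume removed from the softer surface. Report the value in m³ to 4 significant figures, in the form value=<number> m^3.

Quoted intermediates are rounded. The algebra runs at full float precision. Rounded once at the end to 4 significant digits.
Convert: Hardness H = 1.329 GPa = 1.329e+09 Pa.
In SI base units: W = 214.2 N, H = 1.329e+09 Pa, K = 3.373e-05.
Archard relation: V = K·W·L/H = 3.373e-05 · 214.2 · 6.576 / 1.329e+09 = 3.575e-11 m³.

value=3.575e-11 m^3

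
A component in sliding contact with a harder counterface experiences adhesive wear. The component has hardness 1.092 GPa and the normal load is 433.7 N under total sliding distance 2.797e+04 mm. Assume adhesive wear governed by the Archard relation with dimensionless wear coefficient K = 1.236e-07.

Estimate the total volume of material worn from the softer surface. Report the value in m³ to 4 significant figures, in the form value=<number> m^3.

value=1.373e-12 m^3

All arithmetic holds full precision; the intermediates appear rounded, and a lone final rounding: 4 significant digits.
Distance L = 2.797e+04 mm = 27.97 m.
Hardness H = 1.092 GPa = 1.092e+09 Pa.
As SI base values: W = 433.7 N, H = 1.092e+09 Pa, K = 1.236e-07.
Apply Archard: V = K·W·L/H = 1.236e-07 · 433.7 · 27.97 / 1.092e+09 = 1.373e-12 m³.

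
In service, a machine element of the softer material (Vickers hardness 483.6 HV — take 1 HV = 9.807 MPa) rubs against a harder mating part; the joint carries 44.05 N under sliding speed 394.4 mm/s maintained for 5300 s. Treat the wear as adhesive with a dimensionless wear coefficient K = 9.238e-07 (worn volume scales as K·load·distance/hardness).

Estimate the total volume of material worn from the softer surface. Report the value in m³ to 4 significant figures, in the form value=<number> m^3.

Each operation holds full precision. Intermediates are displayed rounded — a lone final rounding, at four significant figures.
Sliding speed v = 394.4 mm/s = 0.3944 m/s. Sliding distance L = v·t = 0.3944 m/s × 5300 s = 2090 m.
Hardness H = 483.6 HV × 9.807 MPa/HV = 4743 MPa = 4.743e+09 Pa.
In SI base units: W = 44.05 N, H = 4.743e+09 Pa, K = 9.238e-07.
Archard volume V = K·W·L/H = 9.238e-07 · 44.05 · 2090 / 4.743e+09 = 1.794e-11 m³.

value=1.794e-11 m^3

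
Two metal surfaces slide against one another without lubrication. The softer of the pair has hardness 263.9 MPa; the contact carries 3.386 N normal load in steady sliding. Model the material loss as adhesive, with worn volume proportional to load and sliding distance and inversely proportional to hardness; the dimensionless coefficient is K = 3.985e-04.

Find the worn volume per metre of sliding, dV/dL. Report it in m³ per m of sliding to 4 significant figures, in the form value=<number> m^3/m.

value=5.113e-12 m^3/m

Intermediate values appear rounded — each operation maintains full float precision — one final rounding: four significant figures.
Convert: Hardness H = 263.9 MPa = 2.639e+08 Pa.
As SI base values: W = 3.386 N, H = 2.639e+08 Pa, K = 3.985e-04.
Rate of wear dV/dL = K·W/H (independent of L): 3.985e-04 · 3.386 / 2.639e+08 = 5.113e-12 m³/m.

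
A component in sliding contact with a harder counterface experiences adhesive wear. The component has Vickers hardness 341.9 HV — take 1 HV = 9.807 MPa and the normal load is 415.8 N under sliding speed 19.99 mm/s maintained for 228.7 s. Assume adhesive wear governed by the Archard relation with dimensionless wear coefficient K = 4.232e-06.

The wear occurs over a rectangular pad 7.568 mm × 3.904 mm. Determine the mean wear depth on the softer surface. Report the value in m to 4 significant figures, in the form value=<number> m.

The intermediates are shown rounded. All working math carries exact precision. Rounded just once, at four significant digits.
Sliding speed v = 19.99 mm/s = 0.01999 m/s. Total distance L = v·t = 0.01999 m/s × 228.7 s = 4.572 m.
Hardness H = 341.9 HV × 9.807 MPa/HV = 3353 MPa = 3.353e+09 Pa.
Pad sides 7.568 mm × 3.904 mm = 0.007568 m × 0.003904 m. Contact area A = 0.007568 m × 0.003904 m = 2.955e-05 m².
SI base units throughout: W = 415.8 N, H = 3.353e+09 Pa, K = 4.232e-06.
Apply Archard: V = K·W·L/H = 4.232e-06 · 415.8 · 4.572 / 3.353e+09 = 2.399e-12 m³.
Wear depth h = V/A = 2.399e-12 / 2.955e-05 = 8.121e-08 m.

value=8.121e-08 m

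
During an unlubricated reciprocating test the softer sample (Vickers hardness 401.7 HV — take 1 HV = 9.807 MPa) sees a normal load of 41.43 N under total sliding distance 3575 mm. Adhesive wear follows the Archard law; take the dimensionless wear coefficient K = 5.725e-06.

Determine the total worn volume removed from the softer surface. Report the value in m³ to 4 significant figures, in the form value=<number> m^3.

Quoted intermediates are rounded — every step carries full float precision. Rounded once at the end: four significant figures.
Total distance L = 3575 mm = 3.575 m.
Hardness H = 401.7 HV × 9.807 MPa/HV = 3939 MPa = 3.939e+09 Pa.
In SI base units, W = 41.43 N, H = 3.939e+09 Pa, K = 5.725e-06.
The Archard volume V = K·W·L/H = 5.725e-06 · 41.43 · 3.575 / 3.939e+09 = 2.152e-13 m³.

value=2.152e-13 m^3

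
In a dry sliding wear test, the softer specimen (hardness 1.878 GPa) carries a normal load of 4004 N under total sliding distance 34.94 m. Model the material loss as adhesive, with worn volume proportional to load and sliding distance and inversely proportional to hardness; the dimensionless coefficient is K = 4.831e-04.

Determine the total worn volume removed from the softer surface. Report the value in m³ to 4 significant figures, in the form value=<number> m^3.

Every step maintains full precision. Displayed values are rounded. Rounded just once to four significant figures.
Hardness H = 1.878 GPa = 1.878e+09 Pa.
In SI base units, W = 4004 N, H = 1.878e+09 Pa, K = 4.831e-04.
The Archard volume V = K·W·L/H = 4.831e-04 · 4004 · 34.94 / 1.878e+09 = 3.599e-08 m³.

value=3.599e-08 m^3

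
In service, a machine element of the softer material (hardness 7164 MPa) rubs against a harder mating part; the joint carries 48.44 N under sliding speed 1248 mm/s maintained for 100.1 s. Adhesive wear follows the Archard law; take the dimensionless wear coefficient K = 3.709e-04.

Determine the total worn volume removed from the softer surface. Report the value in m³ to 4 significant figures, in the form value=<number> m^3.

value=3.133e-10 m^3

All working math keeps exact precision — displayed values are rounded — rounded just once to 4 significant digits.
Sliding speed v = 1248 mm/s = 1.248 m/s. Total distance L = v·t = 1.248 m/s × 100.1 s = 124.9 m.
Hardness H = 7164 MPa = 7.164e+09 Pa.
As SI base values: W = 48.44 N, H = 7.164e+09 Pa, K = 3.709e-04.
Worn volume V = K·W·L/H = 3.709e-04 · 48.44 · 124.9 / 7.164e+09 = 3.133e-10 m³.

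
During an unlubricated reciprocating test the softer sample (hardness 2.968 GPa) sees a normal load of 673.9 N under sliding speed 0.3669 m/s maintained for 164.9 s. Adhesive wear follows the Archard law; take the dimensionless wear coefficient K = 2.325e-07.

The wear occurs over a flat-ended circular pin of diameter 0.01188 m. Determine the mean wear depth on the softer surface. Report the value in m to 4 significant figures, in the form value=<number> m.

Intermediate values are displayed rounded, and all working math maintains full float precision. Rounded just once: four significant figures.
Sliding distance L = v·t = 0.3669 m/s × 164.9 s = 60.50 m.
Hardness H = 2.968 GPa = 2.968e+09 Pa.
Contact area A = π·d²/4 = π·(0.01188 m)²/4 = 1.108e-04 m².
Restated in SI base units: W = 673.9 N, H = 2.968e+09 Pa, K = 2.325e-07.
Archard volume V = K·W·L/H = 2.325e-07 · 673.9 · 60.50 / 2.968e+09 = 3.194e-12 m³.
Mean depth h = V/A = 3.194e-12 / 1.108e-04 = 2.881e-08 m.

value=2.881e-08 m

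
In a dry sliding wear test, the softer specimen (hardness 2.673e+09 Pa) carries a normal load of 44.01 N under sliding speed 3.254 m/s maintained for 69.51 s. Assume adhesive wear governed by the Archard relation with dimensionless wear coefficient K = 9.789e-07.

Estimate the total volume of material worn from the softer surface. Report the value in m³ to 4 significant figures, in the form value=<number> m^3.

value=3.645e-12 m^3

Intermediate values are displayed rounded. The computation keeps full precision — one final rounding: four significant figures.
Path length L = v·t = 3.254 m/s × 69.51 s = 226.2 m.
In SI base units, W = 44.01 N, H = 2.673e+09 Pa, K = 9.789e-07.
Worn volume V = K·W·L/H = 9.789e-07 · 44.01 · 226.2 / 2.673e+09 = 3.645e-12 m³.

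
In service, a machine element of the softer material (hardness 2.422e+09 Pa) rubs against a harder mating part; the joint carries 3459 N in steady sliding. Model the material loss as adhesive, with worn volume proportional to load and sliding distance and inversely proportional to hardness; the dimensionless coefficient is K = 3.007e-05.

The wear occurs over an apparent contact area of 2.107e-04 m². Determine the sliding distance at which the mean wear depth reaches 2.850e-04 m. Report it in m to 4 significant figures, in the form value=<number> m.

value=1398 m

Printed values are rounded; every step carries full precision, and rounded once at the end: 4 significant figures.
Collected in SI base units: W = 3459 N, H = 2.422e+09 Pa, K = 3.007e-05.
Permissible volume V_lim = h_lim·A = 2.850e-04 · 2.107e-04 = 6.005e-08 m³.
Life L = V_lim·H/(K·W) = 6.005e-08 · 2.422e+09 / (3.007e-05 · 3459) = 1398 m.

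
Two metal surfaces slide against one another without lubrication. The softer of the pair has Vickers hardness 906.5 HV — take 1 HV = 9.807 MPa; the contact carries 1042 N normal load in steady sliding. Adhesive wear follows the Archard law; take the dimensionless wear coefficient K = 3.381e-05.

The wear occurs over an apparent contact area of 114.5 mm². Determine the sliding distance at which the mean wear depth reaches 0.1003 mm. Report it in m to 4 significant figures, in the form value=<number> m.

Every step keeps exact precision; intermediate values are printed rounded; a lone final rounding: four significant digits.
Convert: Hardness H = 906.5 HV × 9.807 MPa/HV = 8890 MPa = 8.890e+09 Pa.
Convert: Contact area A = 114.5 mm² = 1.145e-04 m².
Convert: Depth limit h_lim = 0.1003 mm = 1.003e-04 m.
Expressed in SI base units: W = 1042 N, H = 8.890e+09 Pa, K = 3.381e-05.
Wearable volume V_lim = h_lim·A = 1.003e-04 · 1.145e-04 = 1.148e-08 m³.
Thus life L = V_lim·H/(K·W) = 1.148e-08 · 8.890e+09 / (3.381e-05 · 1042) = 2898 m.

value=2898 m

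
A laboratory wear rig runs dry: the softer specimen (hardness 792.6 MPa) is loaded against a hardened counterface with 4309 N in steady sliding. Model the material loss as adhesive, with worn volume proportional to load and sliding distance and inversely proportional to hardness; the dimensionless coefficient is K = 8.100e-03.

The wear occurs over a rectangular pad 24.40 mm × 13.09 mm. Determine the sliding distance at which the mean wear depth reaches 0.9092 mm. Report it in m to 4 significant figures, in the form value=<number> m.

value=6.594 m

Intermediate values are displayed rounded. All arithmetic maintains full precision. Rounded once at the end, at four significant digits.
Hardness H = 792.6 MPa = 7.926e+08 Pa.
Pad sides 24.40 mm × 13.09 mm = 0.02440 m × 0.01309 m. Contact area A = 0.02440 m × 0.01309 m = 3.194e-04 m².
Depth limit h_lim = 0.9092 mm = 9.092e-04 m.
Collected in SI base units: W = 4309 N, H = 7.926e+08 Pa, K = 8.100e-03.
Limit volume V_lim = h_lim·A = 9.092e-04 · 3.194e-04 = 2.904e-07 m³.
So the life L = V_lim·H/(K·W) = 2.904e-07 · 7.926e+08 / (8.100e-03 · 4309) = 6.594 m.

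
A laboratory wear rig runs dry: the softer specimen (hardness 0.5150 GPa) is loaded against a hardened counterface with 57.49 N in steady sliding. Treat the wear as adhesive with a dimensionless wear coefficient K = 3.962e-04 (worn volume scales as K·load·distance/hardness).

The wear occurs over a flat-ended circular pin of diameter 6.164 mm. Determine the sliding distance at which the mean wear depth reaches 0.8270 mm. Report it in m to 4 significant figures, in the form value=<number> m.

value=558.0 m

The intermediates are printed rounded, and all working math maintains full precision; rounded just once: four significant digits.
Hardness H = 0.5150 GPa = 5.150e+08 Pa.
Pin diameter d = 6.164 mm = 0.006164 m. Contact area A = π·d²/4 = π·(0.006164 m)²/4 = 2.984e-05 m².
Depth limit h_lim = 0.8270 mm = 8.270e-04 m.
Working in SI base units: W = 57.49 N, H = 5.150e+08 Pa, K = 3.962e-04.
Permissible volume V_lim = h_lim·A = 8.270e-04 · 2.984e-05 = 2.468e-08 m³.
Sliding life L = V_lim·H/(K·W) = 2.468e-08 · 5.150e+08 / (3.962e-04 · 57.49) = 558.0 m.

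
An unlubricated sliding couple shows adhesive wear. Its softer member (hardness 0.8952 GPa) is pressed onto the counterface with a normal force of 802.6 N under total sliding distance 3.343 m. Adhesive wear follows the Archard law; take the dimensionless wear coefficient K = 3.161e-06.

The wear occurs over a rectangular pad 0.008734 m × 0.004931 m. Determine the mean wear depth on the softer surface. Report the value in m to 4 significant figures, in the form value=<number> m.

value=2.200e-07 m

Each operation carries exact precision, and printed values are rounded — rounded once at the end to 4 significant digits.
Hardness H = 0.8952 GPa = 8.952e+08 Pa.
Contact area A = 0.008734 m × 0.004931 m = 4.307e-05 m².
In SI base units, W = 802.6 N, H = 8.952e+08 Pa, K = 3.161e-06.
By Archard's law, V = K·W·L/H = 3.161e-06 · 802.6 · 3.343 / 8.952e+08 = 9.474e-12 m³.
Wear depth h = V/A = 9.474e-12 / 4.307e-05 = 2.200e-07 m.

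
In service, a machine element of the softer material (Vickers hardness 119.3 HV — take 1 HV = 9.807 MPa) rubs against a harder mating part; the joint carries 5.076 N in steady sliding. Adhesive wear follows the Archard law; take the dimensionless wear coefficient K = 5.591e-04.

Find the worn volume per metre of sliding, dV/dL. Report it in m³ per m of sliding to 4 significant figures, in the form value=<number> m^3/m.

value=2.426e-12 m^3/m

Intermediate values are shown rounded, and all arithmetic carries full precision. Rounded once at the end to four significant digits.
Convert: Hardness H = 119.3 HV × 9.807 MPa/HV = 1170 MPa = 1.170e+09 Pa.
SI base units throughout: W = 5.076 N, H = 1.170e+09 Pa, K = 5.591e-04.
Sliding wear rate dV/dL = K·W/H (independent of L): 5.591e-04 · 5.076 / 1.170e+09 = 2.426e-12 m³/m.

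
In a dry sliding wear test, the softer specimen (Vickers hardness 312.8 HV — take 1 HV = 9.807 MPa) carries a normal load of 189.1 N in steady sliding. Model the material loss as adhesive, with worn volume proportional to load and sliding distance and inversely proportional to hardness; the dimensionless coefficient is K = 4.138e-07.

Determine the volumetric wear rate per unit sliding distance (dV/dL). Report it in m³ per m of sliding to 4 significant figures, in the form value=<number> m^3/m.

Intermediates are shown rounded — all working math maintains full float precision — one last rounding to four significant figures.
Convert: Hardness H = 312.8 HV × 9.807 MPa/HV = 3068 MPa = 3.068e+09 Pa.
Collected in SI base units: W = 189.1 N, H = 3.068e+09 Pa, K = 4.138e-07.
Volumetric rate dV/dL = K·W/H: 4.138e-07 · 189.1 / 3.068e+09 = 2.551e-14 m³/m.

value=2.551e-14 m^3/m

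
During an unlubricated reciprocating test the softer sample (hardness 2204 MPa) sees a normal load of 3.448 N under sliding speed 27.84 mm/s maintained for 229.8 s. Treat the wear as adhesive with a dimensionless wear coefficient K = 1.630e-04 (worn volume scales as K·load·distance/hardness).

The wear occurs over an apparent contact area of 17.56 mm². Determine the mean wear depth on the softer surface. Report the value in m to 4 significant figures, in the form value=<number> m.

The computation holds full float precision; displayed values are rounded; one final rounding, at four significant figures.
Convert: Sliding speed v = 27.84 mm/s = 0.02784 m/s. Path length L = v·t = 0.02784 m/s × 229.8 s = 6.398 m.
Convert: Hardness H = 2204 MPa = 2.204e+09 Pa.
Convert: Contact area A = 17.56 mm² = 1.756e-05 m².
As SI base values: W = 3.448 N, H = 2.204e+09 Pa, K = 1.630e-04.
Wear volume V = K·W·L/H = 1.630e-04 · 3.448 · 6.398 / 2.204e+09 = 1.631e-12 m³.
Depth h = V/A = 1.631e-12 / 1.756e-05 = 9.290e-08 m.

value=9.290e-08 m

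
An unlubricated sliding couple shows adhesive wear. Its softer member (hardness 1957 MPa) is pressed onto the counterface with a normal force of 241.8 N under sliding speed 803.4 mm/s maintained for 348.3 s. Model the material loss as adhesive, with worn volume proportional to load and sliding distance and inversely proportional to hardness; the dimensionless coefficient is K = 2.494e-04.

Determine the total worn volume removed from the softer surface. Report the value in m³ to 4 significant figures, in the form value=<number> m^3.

value=8.623e-09 m^3

Intermediates appear rounded, and the algebra runs at exact precision; one final rounding, at four significant figures.
Sliding speed v = 803.4 mm/s = 0.8034 m/s. Sliding distance L = v·t = 0.8034 m/s × 348.3 s = 279.8 m.
Hardness H = 1957 MPa = 1.957e+09 Pa.
As SI base values: W = 241.8 N, H = 1.957e+09 Pa, K = 2.494e-04.
Wear volume V = K·W·L/H = 2.494e-04 · 241.8 · 279.8 / 1.957e+09 = 8.623e-09 m³.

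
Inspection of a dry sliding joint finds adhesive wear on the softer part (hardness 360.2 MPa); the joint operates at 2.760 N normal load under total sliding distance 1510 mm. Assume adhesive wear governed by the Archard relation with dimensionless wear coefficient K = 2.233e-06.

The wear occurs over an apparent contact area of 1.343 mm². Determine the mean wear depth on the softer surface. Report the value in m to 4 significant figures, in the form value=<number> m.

value=1.924e-08 m

Every step keeps full precision. Quoted intermediates are rounded, and a single final rounding to four significant digits.
Convert: Path length L = 1510 mm = 1.510 m.
Convert: Hardness H = 360.2 MPa = 3.602e+08 Pa.
Convert: Contact area A = 1.343 mm² = 1.343e-06 m².
SI base units throughout: W = 2.760 N, H = 3.602e+08 Pa, K = 2.233e-06.
Worn volume V = K·W·L/H = 2.233e-06 · 2.760 · 1.510 / 3.602e+08 = 2.584e-14 m³.
Average depth h = V/A = 2.584e-14 / 1.343e-06 = 1.924e-08 m.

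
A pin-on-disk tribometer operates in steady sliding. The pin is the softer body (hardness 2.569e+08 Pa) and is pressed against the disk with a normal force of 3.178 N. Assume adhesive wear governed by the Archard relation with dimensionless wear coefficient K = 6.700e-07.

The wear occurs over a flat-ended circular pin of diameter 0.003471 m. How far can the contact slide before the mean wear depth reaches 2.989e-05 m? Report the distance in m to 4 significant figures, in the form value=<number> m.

Quoted intermediates are rounded, and the computation runs at exact precision; one last rounding: four significant figures.
Contact area A = π·d²/4 = π·(0.003471 m)²/4 = 9.462e-06 m².
In SI base units: W = 3.178 N, H = 2.569e+08 Pa, K = 6.700e-07.
Limit volume V_lim = h_lim·A = 2.989e-05 · 9.462e-06 = 2.828e-10 m³.
Inverting, life L = V_lim·H/(K·W) = 2.828e-10 · 2.569e+08 / (6.700e-07 · 3.178) = 3.412e+04 m.

value=3.412e+04 m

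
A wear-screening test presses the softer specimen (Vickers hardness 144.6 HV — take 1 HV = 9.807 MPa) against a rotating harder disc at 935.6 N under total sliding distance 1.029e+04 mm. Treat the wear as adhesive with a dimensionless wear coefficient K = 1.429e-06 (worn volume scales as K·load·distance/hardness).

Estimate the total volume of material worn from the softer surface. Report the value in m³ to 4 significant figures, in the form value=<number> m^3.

value=9.701e-12 m^3

Every step maintains full precision, and printed values are rounded — a single final rounding, at 4 significant figures.
Convert: Distance covered L = 1.029e+04 mm = 10.29 m.
Convert: Hardness H = 144.6 HV × 9.807 MPa/HV = 1418 MPa = 1.418e+09 Pa.
In SI base units, W = 935.6 N, H = 1.418e+09 Pa, K = 1.429e-06.
The Archard volume V = K·W·L/H = 1.429e-06 · 935.6 · 10.29 / 1.418e+09 = 9.701e-12 m³.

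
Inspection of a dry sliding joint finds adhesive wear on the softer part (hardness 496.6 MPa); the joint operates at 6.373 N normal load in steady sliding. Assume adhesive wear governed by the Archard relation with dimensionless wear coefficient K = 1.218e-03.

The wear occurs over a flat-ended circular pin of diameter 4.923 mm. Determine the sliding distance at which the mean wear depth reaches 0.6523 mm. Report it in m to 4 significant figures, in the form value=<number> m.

value=794.4 m

The intermediates are printed rounded. All arithmetic holds exact precision — rounded once at the end to 4 significant digits.
Convert: Hardness H = 496.6 MPa = 4.966e+08 Pa.
Convert: Pin diameter d = 4.923 mm = 0.004923 m. Contact area A = π·d²/4 = π·(0.004923 m)²/4 = 1.903e-05 m².
Convert: Depth limit h_lim = 0.6523 mm = 6.523e-04 m.
SI base units throughout: W = 6.373 N, H = 4.966e+08 Pa, K = 1.218e-03.
Allowed volume V_lim = h_lim·A = 6.523e-04 · 1.903e-05 = 1.242e-08 m³.
Thus life L = V_lim·H/(K·W) = 1.242e-08 · 4.966e+08 / (1.218e-03 · 6.373) = 794.4 m.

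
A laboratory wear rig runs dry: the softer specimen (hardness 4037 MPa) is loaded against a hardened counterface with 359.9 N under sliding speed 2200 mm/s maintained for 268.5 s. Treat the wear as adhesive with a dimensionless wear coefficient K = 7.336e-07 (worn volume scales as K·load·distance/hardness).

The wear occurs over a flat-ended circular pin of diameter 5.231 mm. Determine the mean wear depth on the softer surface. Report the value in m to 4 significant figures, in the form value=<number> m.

The algebra runs at exact precision. Displayed values are rounded. Rounded just once to 4 significant figures.
Sliding speed v = 2200 mm/s = 2.200 m/s. Distance covered L = v·t = 2.200 m/s × 268.5 s = 590.7 m.
Hardness H = 4037 MPa = 4.037e+09 Pa.
Pin diameter d = 5.231 mm = 0.005231 m. Contact area A = π·d²/4 = π·(0.005231 m)²/4 = 2.149e-05 m².
As SI base values: W = 359.9 N, H = 4.037e+09 Pa, K = 7.336e-07.
Apply Archard: V = K·W·L/H = 7.336e-07 · 359.9 · 590.7 / 4.037e+09 = 3.863e-11 m³.
Mean depth h = V/A = 3.863e-11 / 2.149e-05 = 1.798e-06 m.

value=1.798e-06 m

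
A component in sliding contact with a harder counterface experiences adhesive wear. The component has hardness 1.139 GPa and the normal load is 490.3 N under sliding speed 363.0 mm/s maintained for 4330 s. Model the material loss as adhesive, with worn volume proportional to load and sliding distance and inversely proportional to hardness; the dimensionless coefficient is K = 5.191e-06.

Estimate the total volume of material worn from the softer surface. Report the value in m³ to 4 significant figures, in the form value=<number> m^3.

Printed values are rounded; the algebra maintains exact precision. Rounded once at the end to four significant digits.
Sliding speed v = 363.0 mm/s = 0.3630 m/s. Path length L = v·t = 0.3630 m/s × 4330 s = 1572 m.
Hardness H = 1.139 GPa = 1.139e+09 Pa.
Working in SI base units: W = 490.3 N, H = 1.139e+09 Pa, K = 5.191e-06.
Worn volume V = K·W·L/H = 5.191e-06 · 490.3 · 1572 / 1.139e+09 = 3.512e-09 m³.

value=3.512e-09 m^3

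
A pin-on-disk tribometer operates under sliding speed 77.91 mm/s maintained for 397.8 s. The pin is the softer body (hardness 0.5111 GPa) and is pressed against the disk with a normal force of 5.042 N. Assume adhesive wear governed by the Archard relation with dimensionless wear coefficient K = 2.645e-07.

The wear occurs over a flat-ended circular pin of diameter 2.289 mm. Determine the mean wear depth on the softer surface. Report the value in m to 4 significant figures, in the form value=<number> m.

Shown intermediates are rounded; the computation holds full float precision; a lone final rounding, at 4 significant digits.
Sliding speed v = 77.91 mm/s = 0.07791 m/s. The distance L = v·t = 0.07791 m/s × 397.8 s = 30.99 m.
Hardness H = 0.5111 GPa = 5.111e+08 Pa.
Pin diameter d = 2.289 mm = 0.002289 m. Contact area A = π·d²/4 = π·(0.002289 m)²/4 = 4.115e-06 m².
SI base units throughout: W = 5.042 N, H = 5.111e+08 Pa, K = 2.645e-07.
Apply Archard: V = K·W·L/H = 2.645e-07 · 5.042 · 30.99 / 5.111e+08 = 8.087e-14 m³.
Depth of wear h = V/A = 8.087e-14 / 4.115e-06 = 1.965e-08 m.

value=1.965e-08 m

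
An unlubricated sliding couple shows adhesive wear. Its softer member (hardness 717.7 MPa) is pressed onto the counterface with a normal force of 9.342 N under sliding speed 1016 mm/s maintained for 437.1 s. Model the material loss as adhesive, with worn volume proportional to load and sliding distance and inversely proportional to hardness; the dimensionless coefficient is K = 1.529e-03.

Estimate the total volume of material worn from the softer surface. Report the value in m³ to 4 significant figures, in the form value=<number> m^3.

Displayed values are rounded; each operation maintains full precision — rounded just once to 4 significant digits.
Convert: Sliding speed v = 1016 mm/s = 1.016 m/s. Total distance L = v·t = 1.016 m/s × 437.1 s = 444.1 m.
Convert: Hardness H = 717.7 MPa = 7.177e+08 Pa.
Expressed in SI base units: W = 9.342 N, H = 7.177e+08 Pa, K = 1.529e-03.
Archard relation: V = K·W·L/H = 1.529e-03 · 9.342 · 444.1 / 7.177e+08 = 8.839e-09 m³.

value=8.839e-09 m^3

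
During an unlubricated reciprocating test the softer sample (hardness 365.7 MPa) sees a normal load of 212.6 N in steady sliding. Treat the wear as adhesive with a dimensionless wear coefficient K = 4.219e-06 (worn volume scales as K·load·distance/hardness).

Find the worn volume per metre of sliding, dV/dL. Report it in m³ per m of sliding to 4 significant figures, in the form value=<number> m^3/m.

value=2.453e-12 m^3/m

Every step maintains exact precision. Displayed values are rounded. Rounded just once, at 4 significant digits.
Convert: Hardness H = 365.7 MPa = 3.657e+08 Pa.
Working in SI base units: W = 212.6 N, H = 3.657e+08 Pa, K = 4.219e-06.
Wear rate dV/dL = K·W/H: 4.219e-06 · 212.6 / 3.657e+08 = 2.453e-12 m³/m.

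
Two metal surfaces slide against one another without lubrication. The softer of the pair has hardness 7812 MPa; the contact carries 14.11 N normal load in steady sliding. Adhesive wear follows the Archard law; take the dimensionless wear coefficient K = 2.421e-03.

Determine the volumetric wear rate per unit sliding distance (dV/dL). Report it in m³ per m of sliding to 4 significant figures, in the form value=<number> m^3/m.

value=4.373e-12 m^3/m

Intermediates are shown rounded — every step keeps full float precision; one last rounding to four significant digits.
Convert: Hardness H = 7812 MPa = 7.812e+09 Pa.
In SI base units: W = 14.11 N, H = 7.812e+09 Pa, K = 2.421e-03.
The wear rate dV/dL = K·W/H: 2.421e-03 · 14.11 / 7.812e+09 = 4.373e-12 m³/m.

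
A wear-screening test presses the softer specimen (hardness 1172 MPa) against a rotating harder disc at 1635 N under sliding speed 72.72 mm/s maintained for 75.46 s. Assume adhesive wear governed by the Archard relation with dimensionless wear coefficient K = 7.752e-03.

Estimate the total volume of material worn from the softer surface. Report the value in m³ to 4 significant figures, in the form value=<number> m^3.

value=5.934e-08 m^3

Each operation runs at full precision; intermediate values are shown rounded. Rounded just once: 4 significant figures.
Sliding speed v = 72.72 mm/s = 0.07272 m/s. The distance L = v·t = 0.07272 m/s × 75.46 s = 5.487 m.
Hardness H = 1172 MPa = 1.172e+09 Pa.
Collected in SI base units: W = 1635 N, H = 1.172e+09 Pa, K = 7.752e-03.
Apply Archard: V = K·W·L/H = 7.752e-03 · 1635 · 5.487 / 1.172e+09 = 5.934e-08 m³.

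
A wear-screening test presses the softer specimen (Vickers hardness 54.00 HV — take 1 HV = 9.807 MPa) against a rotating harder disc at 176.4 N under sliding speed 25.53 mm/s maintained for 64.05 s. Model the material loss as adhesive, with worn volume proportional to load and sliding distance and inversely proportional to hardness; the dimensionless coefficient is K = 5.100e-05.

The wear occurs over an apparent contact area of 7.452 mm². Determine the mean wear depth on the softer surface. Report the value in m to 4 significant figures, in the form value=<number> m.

All working math maintains full precision — intermediate values are shown rounded; one final rounding to 4 significant digits.
Sliding speed v = 25.53 mm/s = 0.02553 m/s. Total distance L = v·t = 0.02553 m/s × 64.05 s = 1.635 m.
Hardness H = 54.00 HV × 9.807 MPa/HV = 529.6 MPa = 5.296e+08 Pa.
Contact area A = 7.452 mm² = 7.452e-06 m².
SI base units throughout: W = 176.4 N, H = 5.296e+08 Pa, K = 5.100e-05.
Volume removed: V = K·W·L/H = 5.100e-05 · 176.4 · 1.635 / 5.296e+08 = 2.778e-11 m³.
Mean wear depth h = V/A = 2.778e-11 / 7.452e-06 = 3.728e-06 m.

value=3.728e-06 m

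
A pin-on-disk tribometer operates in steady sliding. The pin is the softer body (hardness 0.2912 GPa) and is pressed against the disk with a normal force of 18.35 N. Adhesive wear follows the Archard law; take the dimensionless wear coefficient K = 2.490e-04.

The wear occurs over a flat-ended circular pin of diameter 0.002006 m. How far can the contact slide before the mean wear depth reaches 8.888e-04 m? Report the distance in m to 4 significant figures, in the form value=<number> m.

Intermediates are printed rounded, and the computation runs at full float precision, and a lone final rounding: four significant digits.
Convert: Hardness H = 0.2912 GPa = 2.912e+08 Pa.
Convert: Contact area A = π·d²/4 = π·(0.002006 m)²/4 = 3.160e-06 m².
Restated in SI base units: W = 18.35 N, H = 2.912e+08 Pa, K = 2.490e-04.
Allowed volume V_lim = h_lim·A = 8.888e-04 · 3.160e-06 = 2.809e-09 m³.
Inverting, life L = V_lim·H/(K·W) = 2.809e-09 · 2.912e+08 / (2.490e-04 · 18.35) = 179.0 m.

value=179.0 m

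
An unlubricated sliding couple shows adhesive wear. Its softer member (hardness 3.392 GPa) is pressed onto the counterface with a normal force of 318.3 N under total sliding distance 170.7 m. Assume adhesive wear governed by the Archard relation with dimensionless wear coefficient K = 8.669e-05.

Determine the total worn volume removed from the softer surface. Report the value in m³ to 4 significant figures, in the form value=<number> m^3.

The intermediates appear rounded; all arithmetic maintains full float precision. Rounded just once, at 4 significant digits.
Convert: Hardness H = 3.392 GPa = 3.392e+09 Pa.
SI base units throughout: W = 318.3 N, H = 3.392e+09 Pa, K = 8.669e-05.
The Archard volume V = K·W·L/H = 8.669e-05 · 318.3 · 170.7 / 3.392e+09 = 1.389e-09 m³.

value=1.389e-09 m^3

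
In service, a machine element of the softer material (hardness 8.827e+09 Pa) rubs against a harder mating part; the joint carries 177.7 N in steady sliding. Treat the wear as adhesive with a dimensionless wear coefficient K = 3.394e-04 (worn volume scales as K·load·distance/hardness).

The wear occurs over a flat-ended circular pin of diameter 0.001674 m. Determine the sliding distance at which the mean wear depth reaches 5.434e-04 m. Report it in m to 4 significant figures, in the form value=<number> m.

value=175.0 m

The intermediates are displayed rounded. Each operation holds full precision — one last rounding: 4 significant figures.
Convert: Contact area A = π·d²/4 = π·(0.001674 m)²/4 = 2.201e-06 m².
Restated in SI base units: W = 177.7 N, H = 8.827e+09 Pa, K = 3.394e-04.
Wearable volume V_lim = h_lim·A = 5.434e-04 · 2.201e-06 = 1.196e-09 m³.
Inverting, life L = V_lim·H/(K·W) = 1.196e-09 · 8.827e+09 / (3.394e-04 · 177.7) = 175.0 m.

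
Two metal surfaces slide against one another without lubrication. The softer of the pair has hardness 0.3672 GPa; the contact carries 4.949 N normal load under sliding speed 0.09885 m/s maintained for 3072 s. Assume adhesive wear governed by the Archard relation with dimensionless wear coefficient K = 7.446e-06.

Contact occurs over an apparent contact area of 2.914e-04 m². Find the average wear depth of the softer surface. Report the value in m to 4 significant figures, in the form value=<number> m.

All working math keeps exact precision; quoted intermediates are rounded — rounded just once, at 4 significant figures.
Convert: Sliding distance L = v·t = 0.09885 m/s × 3072 s = 303.7 m.
Convert: Hardness H = 0.3672 GPa = 3.672e+08 Pa.
SI base units throughout: W = 4.949 N, H = 3.672e+08 Pa, K = 7.446e-06.
Archard volume V = K·W·L/H = 7.446e-06 · 4.949 · 303.7 / 3.672e+08 = 3.047e-11 m³.
Wear depth h = V/A = 3.047e-11 / 2.914e-04 = 1.046e-07 m.

value=1.046e-07 m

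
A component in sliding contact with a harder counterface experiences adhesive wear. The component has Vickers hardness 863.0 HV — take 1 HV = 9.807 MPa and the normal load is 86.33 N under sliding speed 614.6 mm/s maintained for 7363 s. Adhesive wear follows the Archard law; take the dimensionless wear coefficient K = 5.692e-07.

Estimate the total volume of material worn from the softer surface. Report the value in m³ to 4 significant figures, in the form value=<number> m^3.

Each operation runs at full float precision, and intermediates appear rounded; one last rounding to four significant digits.
Convert: Sliding speed v = 614.6 mm/s = 0.6146 m/s. Path length L = v·t = 0.6146 m/s × 7363 s = 4525 m.
Convert: Hardness H = 863.0 HV × 9.807 MPa/HV = 8463 MPa = 8.463e+09 Pa.
SI base units throughout: W = 86.33 N, H = 8.463e+09 Pa, K = 5.692e-07.
Apply Archard: V = K·W·L/H = 5.692e-07 · 86.33 · 4525 / 8.463e+09 = 2.627e-11 m³.

value=2.627e-11 m^3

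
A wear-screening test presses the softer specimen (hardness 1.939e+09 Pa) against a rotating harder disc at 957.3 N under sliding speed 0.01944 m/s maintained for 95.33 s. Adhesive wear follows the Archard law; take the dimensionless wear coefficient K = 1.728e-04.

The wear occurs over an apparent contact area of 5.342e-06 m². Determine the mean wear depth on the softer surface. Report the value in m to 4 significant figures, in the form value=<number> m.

value=2.960e-05 m

The intermediates are printed rounded, and each operation maintains full float precision — rounded just once, at four significant figures.
Path length L = v·t = 0.01944 m/s × 95.33 s = 1.853 m.
SI base units throughout: W = 957.3 N, H = 1.939e+09 Pa, K = 1.728e-04.
Archard relation: V = K·W·L/H = 1.728e-04 · 957.3 · 1.853 / 1.939e+09 = 1.581e-10 m³.
Average depth h = V/A = 1.581e-10 / 5.342e-06 = 2.960e-05 m.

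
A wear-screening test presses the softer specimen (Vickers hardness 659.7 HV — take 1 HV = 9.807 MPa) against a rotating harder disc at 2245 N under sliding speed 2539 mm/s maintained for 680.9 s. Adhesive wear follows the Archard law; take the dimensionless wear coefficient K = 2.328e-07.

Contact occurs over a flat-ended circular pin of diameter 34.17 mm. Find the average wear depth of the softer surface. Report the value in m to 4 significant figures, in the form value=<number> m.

The algebra maintains exact precision. Intermediate values are printed rounded; one last rounding to 4 significant figures.
Sliding speed v = 2539 mm/s = 2.539 m/s. Total distance L = v·t = 2.539 m/s × 680.9 s = 1729 m.
Hardness H = 659.7 HV × 9.807 MPa/HV = 6470 MPa = 6.470e+09 Pa.
Pin diameter d = 34.17 mm = 0.03417 m. Contact area A = π·d²/4 = π·(0.03417 m)²/4 = 9.170e-04 m².
Collected in SI base units: W = 2245 N, H = 6.470e+09 Pa, K = 2.328e-07.
Apply Archard: V = K·W·L/H = 2.328e-07 · 2245 · 1729 / 6.470e+09 = 1.397e-10 m³.
Depth of wear h = V/A = 1.397e-10 / 9.170e-04 = 1.523e-07 m.

value=1.523e-07 m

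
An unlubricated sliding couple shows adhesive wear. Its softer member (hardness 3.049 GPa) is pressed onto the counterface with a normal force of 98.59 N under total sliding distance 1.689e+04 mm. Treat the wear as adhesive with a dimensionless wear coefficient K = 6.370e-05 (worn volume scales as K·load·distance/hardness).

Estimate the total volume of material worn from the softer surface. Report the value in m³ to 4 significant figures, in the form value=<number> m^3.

Intermediate values appear rounded — all arithmetic runs at full float precision, and rounded just once: 4 significant digits.
Path length L = 1.689e+04 mm = 16.89 m.
Hardness H = 3.049 GPa = 3.049e+09 Pa.
Working in SI base units: W = 98.59 N, H = 3.049e+09 Pa, K = 6.370e-05.
Archard relation: V = K·W·L/H = 6.370e-05 · 98.59 · 16.89 / 3.049e+09 = 3.479e-11 m³.

value=3.479e-11 m^3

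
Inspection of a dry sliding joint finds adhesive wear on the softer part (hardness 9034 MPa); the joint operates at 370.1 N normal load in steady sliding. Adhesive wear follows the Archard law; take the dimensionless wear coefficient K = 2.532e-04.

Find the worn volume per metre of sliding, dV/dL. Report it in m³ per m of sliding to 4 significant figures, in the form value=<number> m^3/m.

value=1.037e-11 m^3/m

The algebra runs at full float precision. Intermediate values are displayed rounded, and rounded once at the end: four significant digits.
Convert: Hardness H = 9034 MPa = 9.034e+09 Pa.
Restated in SI base units: W = 370.1 N, H = 9.034e+09 Pa, K = 2.532e-04.
Volumetric rate dV/dL = K·W/H, so: 2.532e-04 · 370.1 / 9.034e+09 = 1.037e-11 m³/m.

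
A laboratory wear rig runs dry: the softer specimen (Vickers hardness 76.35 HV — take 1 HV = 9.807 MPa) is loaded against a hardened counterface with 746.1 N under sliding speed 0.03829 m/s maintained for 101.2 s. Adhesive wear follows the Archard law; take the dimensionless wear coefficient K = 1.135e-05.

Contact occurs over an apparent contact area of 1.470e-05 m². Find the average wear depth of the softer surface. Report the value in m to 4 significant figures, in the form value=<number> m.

The intermediates appear rounded. All working math runs at exact precision, and one last rounding: four significant digits.
Convert: Total distance L = v·t = 0.03829 m/s × 101.2 s = 3.875 m.
Convert: Hardness H = 76.35 HV × 9.807 MPa/HV = 748.8 MPa = 7.488e+08 Pa.
Collected in SI base units: W = 746.1 N, H = 7.488e+08 Pa, K = 1.135e-05.
Archard volume V = K·W·L/H = 1.135e-05 · 746.1 · 3.875 / 7.488e+08 = 4.382e-11 m³.
Mean wear depth h = V/A = 4.382e-11 / 1.470e-05 = 2.981e-06 m.

value=2.981e-06 m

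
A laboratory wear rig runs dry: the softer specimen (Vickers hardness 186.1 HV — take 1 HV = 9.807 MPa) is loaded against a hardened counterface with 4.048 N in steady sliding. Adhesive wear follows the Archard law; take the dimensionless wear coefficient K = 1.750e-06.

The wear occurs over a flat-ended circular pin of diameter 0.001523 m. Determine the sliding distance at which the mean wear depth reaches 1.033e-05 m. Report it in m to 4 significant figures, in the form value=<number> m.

value=4848 m

The intermediates are printed rounded. The algebra maintains full precision — a lone final rounding, at four significant figures.
Convert: Hardness H = 186.1 HV × 9.807 MPa/HV = 1825 MPa = 1.825e+09 Pa.
Convert: Contact area A = π·d²/4 = π·(0.001523 m)²/4 = 1.822e-06 m².
Expressed in SI base units: W = 4.048 N, H = 1.825e+09 Pa, K = 1.750e-06.
Allowed volume V_lim = h_lim·A = 1.033e-05 · 1.822e-06 = 1.882e-11 m³.
Inverting, life L = V_lim·H/(K·W) = 1.882e-11 · 1.825e+09 / (1.750e-06 · 4.048) = 4848 m.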